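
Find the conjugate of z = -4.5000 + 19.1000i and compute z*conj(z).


z_bar = -4.5000 - 19.1000i
z*z_bar = (-4.5)^2 + 19.1^2 = 20.25 + 364.81 = 385.06

z_bar = -4.5000 - 19.1000i, z*z_bar = 385.06


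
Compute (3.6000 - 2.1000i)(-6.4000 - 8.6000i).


Real = 3.6*(-6.4) - (-2.1)*(-8.6) = -23.04 - 18.06 = -41.1
Imag = 3.6*(-8.6) - (6.4)*(-2.1) = -30.96 + 13.44 = -17.52

-41.1000 - 17.5200i


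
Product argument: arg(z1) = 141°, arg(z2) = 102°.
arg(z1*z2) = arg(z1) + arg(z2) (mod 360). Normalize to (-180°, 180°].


arg(z1*z2) = 141° + 102° = 243°
Normalized to (-180°, 180°]: -117°

-117°


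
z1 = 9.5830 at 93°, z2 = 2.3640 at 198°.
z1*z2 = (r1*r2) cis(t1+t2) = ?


r = 9.5830 * 2.3640 = 22.6542
theta = 93° + 198° = 291° = 291° (mod 360)

22.6542 cis(291°)


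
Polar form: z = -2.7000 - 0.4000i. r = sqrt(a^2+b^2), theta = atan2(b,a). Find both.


r = sqrt(7.29+0.16) = sqrt(7.45) = 2.7295
theta = atan2(-0.4, -2.7) = -171.5730 degrees

r = 2.7295, theta = -171.5730 degrees


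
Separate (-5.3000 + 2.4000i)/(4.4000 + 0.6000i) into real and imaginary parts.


Multiply by conjugate: (-5.3000 + 2.4000i)(4.4000 - 0.6000i) / (4.4^2 + 0.6^2)
Numerator real = -5.3*4.4 + 2.4*0.6 = -21.88
Numerator imag = 2.4*4.4 - (-5.3)*0.6 = 13.74
Denominator = 19.72
Re(z) = -21.88/19.72 = -1.1095
Im(z) = 13.74/19.72 = 0.6968

Re(z) = -1.1095, Im(z) = 0.6968


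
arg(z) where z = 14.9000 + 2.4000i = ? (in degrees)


Re = 14.9, Im = 2.4
arg = atan2(2.4, 14.9) = 9.1503 degrees

arg(z) = 9.1503 degrees


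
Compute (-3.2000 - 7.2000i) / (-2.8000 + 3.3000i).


Conjugate of z2 = -2.8000 - 3.3000i
Numerator: (-3.2000 - 7.2000i)(-2.8000 - 3.3000i) = -14.8000 + 30.7200i
Denominator: (-2.8)^2 + 3.3^2 = 18.73
Result = (-14.8000 + 30.7200i)/18.73

-0.7902 + 1.6401i


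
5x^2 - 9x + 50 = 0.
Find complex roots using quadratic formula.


disc = (-9)^2 - 4*5*50 = 81 - 1000 = -919
sqrt(|disc|) = sqrt(919) = 30.3150
Real part = 9/(2*5) = 0.9000
Imag part = 30.3150/(2*5) = 3.0315

0.9000 ± 3.0315i


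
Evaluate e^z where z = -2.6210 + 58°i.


e^-2.6210 = 0.0727
cos(58°) = 0.5299
sin(58°) = 0.84805
Real = 0.0727*0.5299 = 0.0385
Imag = 0.0727*0.84805 = 0.0617

0.0385 + 0.0617i


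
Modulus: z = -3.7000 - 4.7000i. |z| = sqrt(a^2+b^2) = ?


|z| = sqrt((-3.7)^2 + (-4.7)^2) = sqrt(13.69 + 22.09) = sqrt(35.78) = 5.9816

|z| = 5.9816


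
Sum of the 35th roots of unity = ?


The sum of all 35th roots of unity is 0.
Geometric series: (1 - w^35)/(1 - w) = (1-1)/(1-w) = 0 since w^35 = 1, w ≠ 1.
Alternatively: coefficient of z^34 in z^35 - 1 is 0.

0


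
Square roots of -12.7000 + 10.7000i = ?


|z| = sqrt(161.29+114.49) = 16.6066
sqrt((|z|+a)/2) = sqrt((16.6066+(-12.7))/2) = sqrt(1.9533) = 1.3976
sqrt((|z|-a)/2) = sqrt((16.6066-(-12.7))/2) = sqrt(14.6533) = 3.8280

±(1.3976 + 3.8280i) i.e. 1.3976 + 3.8280i and -1.3976 - 3.8280i


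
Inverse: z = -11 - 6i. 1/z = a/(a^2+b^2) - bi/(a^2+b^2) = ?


|z|^2 = 121+36 = 157
1/z = (-11 + 6i)/157

1/z = -0.0701 + 0.0382i


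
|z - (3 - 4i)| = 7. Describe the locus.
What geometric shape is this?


|z - z0| = r is a circle with center z0 and radius r.
Center = (3, -4), radius = 7

Circle with center (3, -4) and radius 7


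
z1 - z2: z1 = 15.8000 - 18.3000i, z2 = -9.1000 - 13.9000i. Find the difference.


Real: 15.8 + 9.1 = 24.9
Imag: -18.3 + 13.9 = -4.4

24.9000 - 4.4000i


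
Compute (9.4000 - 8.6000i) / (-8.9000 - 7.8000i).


Conjugate of z2 = -8.9000 + 7.8000i
Numerator: (9.4000 - 8.6000i)(-8.9000 + 7.8000i) = -16.5800 + 149.8600i
Denominator: (-8.9)^2 + (-7.8)^2 = 140.05
Result = (-16.5800 + 149.8600i)/140.05

-0.1184 + 1.0700i


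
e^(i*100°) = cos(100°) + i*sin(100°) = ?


cos(100°) = -0.1736
sin(100°) = 0.9848

e^(i*100°) = -0.1736 + 0.9848i


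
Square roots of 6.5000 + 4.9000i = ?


|z| = sqrt(42.25+24.01) = 8.1400
sqrt((|z|+a)/2) = sqrt((8.1400+6.5)/2) = sqrt(7.3200) = 2.7056
sqrt((|z|-a)/2) = sqrt((8.1400-6.5)/2) = sqrt(0.8200) = 0.9055

±(2.7056 + 0.9055i) i.e. 2.7056 + 0.9055i and -2.7056 - 0.9055i


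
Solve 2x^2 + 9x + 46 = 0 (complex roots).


disc = 9^2 - 4*2*46 = 81 - 368 = -287
sqrt(|disc|) = sqrt(287) = 16.9411
Real part = -9/(2*2) = -2.2500
Imag part = 16.9411/(2*2) = 4.2353

-2.2500 ± 4.2353i


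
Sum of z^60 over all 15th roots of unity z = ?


The roots are w_k = w^k with w = e^(2*pi*i/15), and (w^k)^60 = (w^60)^k.
So S = 1 + u + u^2 + ... + u^(14) with u = w^60.
60 = 4*15 + 0, so 60 is a multiple of 15 and u = (w^15)^4 = 1.
Every one of the 15 terms equals 1: S = 15

S = 15


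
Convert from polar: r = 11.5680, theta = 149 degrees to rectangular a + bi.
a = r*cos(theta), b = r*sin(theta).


a = 11.5680*cos(149°) = 11.5680*(-0.85717) = -9.9157
b = 11.5680*sin(149°) = 11.5680*0.51504 = 5.9580

-9.9157 + 5.9580i


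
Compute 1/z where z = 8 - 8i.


|z|^2 = 64+64 = 128
1/z = (8 + 8i)/128

1/z = 0.0625 + 0.0625i


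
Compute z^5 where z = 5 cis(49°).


r^5 = 5^5 = 3125
n*theta = 5*49° = 245° = 245° (mod 360)
a = 3125*cos(245°) = -1320.6821
b = 3125*sin(245°) = -2832.2118

3125 cis(245°) = -1320.6821 - 2832.2118i


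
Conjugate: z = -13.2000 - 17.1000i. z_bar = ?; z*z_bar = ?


z_bar = -13.2000 + 17.1000i
z*z_bar = (-13.2)^2 + (-17.1)^2 = 174.24 + 292.41 = 466.65

z_bar = -13.2000 + 17.1000i, z*z_bar = 466.65


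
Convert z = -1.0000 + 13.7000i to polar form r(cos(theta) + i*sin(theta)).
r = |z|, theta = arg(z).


r = sqrt(1+187.69) = sqrt(188.69) = 13.7364
theta = atan2(13.7, -1) = 94.1748 degrees

r = 13.7364, theta = 94.1748 degrees


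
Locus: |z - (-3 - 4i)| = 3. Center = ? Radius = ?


|z - z0| = r is a circle with center z0 and radius r.
Center = (-3, -4), radius = 3

Circle with center (-3, -4) and radius 3


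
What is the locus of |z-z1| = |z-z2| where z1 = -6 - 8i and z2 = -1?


Equal distances means the locus is the perpendicular bisector of z1 and z2.
Midpoint = ((-6+(-1))/2, (-8+0)/2) = (-3.5000, -4.0000)

Perpendicular bisector through (-3.5000, -4.0000)


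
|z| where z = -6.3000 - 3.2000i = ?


|z| = sqrt((-6.3)^2 + (-3.2)^2) = sqrt(39.69 + 10.24) = sqrt(49.93) = 7.0661

|z| = 7.0661


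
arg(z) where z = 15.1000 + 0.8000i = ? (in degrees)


Re = 15.1, Im = 0.8
arg = atan2(0.8, 15.1) = 3.0327 degrees

arg(z) = 3.0327 degrees


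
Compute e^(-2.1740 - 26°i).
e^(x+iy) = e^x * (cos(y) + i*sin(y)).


e^-2.1740 = 0.11372
cos(-26°) = 0.8988
sin(-26°) = -0.4384
Real = 0.11372*0.8988 = 0.1022
Imag = 0.11372*(-0.4384) = -0.0499

0.1022 - 0.0499i


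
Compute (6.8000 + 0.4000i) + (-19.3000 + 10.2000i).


Real: 6.8 - 19.3 = -12.5
Imag: 0.4 + 10.2 = 10.6

-12.5000 + 10.6000i


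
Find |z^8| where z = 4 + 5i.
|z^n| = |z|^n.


|z| = sqrt(16+25) = sqrt(41) = 6.4031
|z^8| = |z|^8 = (sqrt(41))^8 = 41^4 = 2825761

|z^8| = 2825761


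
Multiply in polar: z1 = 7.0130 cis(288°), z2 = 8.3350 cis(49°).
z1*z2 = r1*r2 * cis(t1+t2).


r = 7.0130 * 8.3350 = 58.4534
theta = 288° + 49° = 337° = 337° (mod 360)

58.4534 cis(337°)


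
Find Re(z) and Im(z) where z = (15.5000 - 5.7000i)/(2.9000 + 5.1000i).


Multiply by conjugate: (15.5000 - 5.7000i)(2.9000 - 5.1000i) / (2.9^2 + 5.1^2)
Numerator real = 15.5*2.9 - (5.7)*5.1 = 15.88
Numerator imag = -5.7*2.9 - 15.5*5.1 = -95.58
Denominator = 34.42
Re(z) = 15.88/34.42 = 0.4614
Im(z) = -95.58/34.42 = -2.7769

Re(z) = 0.4614, Im(z) = -2.7769


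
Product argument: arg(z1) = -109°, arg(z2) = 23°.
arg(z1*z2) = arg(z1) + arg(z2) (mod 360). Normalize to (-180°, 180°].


arg(z1*z2) = -109° + 23° = -86°
Normalized to (-180°, 180°]: -86°

-86°


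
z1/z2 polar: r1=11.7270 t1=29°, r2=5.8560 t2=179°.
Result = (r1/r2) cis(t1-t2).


r = 11.7270 / 5.8560 = 2.0026
theta = 29° - 179° = -150° = 210° (mod 360)

2.0026 cis(210°)


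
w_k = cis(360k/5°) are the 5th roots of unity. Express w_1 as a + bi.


Angle = 360*1/5 = 72°
a = cos(72°) = 0.3090
b = sin(72°) = 0.9511

0.3090 + 0.9511i


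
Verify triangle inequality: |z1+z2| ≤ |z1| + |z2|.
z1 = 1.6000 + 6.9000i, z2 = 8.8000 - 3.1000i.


|z1| = sqrt(1.6^2 + 6.9^2) = sqrt(50.17) = 7.0831
|z2| = sqrt(8.8^2 + (-3.1)^2) = sqrt(87.05) = 9.3301
z1+z2 = 10.4000 + 3.8000i
|z1+z2| = sqrt(122.6) = 11.0725
|z1|+|z2| = 7.0831 + 9.3301 = 16.4132

|z1+z2| = 11.0725 ≤ |z1|+|z2| = 16.4132 (verified)


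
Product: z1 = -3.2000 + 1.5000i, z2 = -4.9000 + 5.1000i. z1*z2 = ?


Real = -3.2*(-4.9) - 1.5*5.1 = 15.68 - 7.65 = 8.03
Imag = -3.2*5.1 - (4.9)*1.5 = -16.32 - (7.35) = -23.67

8.0300 - 23.6700i


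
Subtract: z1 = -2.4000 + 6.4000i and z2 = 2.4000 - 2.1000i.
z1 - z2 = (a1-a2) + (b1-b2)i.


Real: -2.4 - 2.4 = -4.8
Imag: 6.4 + 2.1 = 8.5

-4.8000 + 8.5000i


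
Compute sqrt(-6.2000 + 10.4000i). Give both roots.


|z| = sqrt(38.44+108.16) = 12.1078
sqrt((|z|+a)/2) = sqrt((12.1078+(-6.2))/2) = sqrt(2.9539) = 1.7187
sqrt((|z|-a)/2) = sqrt((12.1078-(-6.2))/2) = sqrt(9.1539) = 3.0255

±(1.7187 + 3.0255i) i.e. 1.7187 + 3.0255i and -1.7187 - 3.0255i


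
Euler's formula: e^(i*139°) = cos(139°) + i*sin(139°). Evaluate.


cos(139°) = -0.7547
sin(139°) = 0.6561

e^(i*139°) = -0.7547 + 0.6561i


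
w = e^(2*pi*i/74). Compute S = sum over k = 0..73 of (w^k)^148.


The roots are w_k = w^k with w = e^(2*pi*i/74), and (w^k)^148 = (w^148)^k.
So S = 1 + u + u^2 + ... + u^(73) with u = w^148.
148 = 2*74 + 0, so 148 is a multiple of 74 and u = (w^74)^2 = 1.
Every one of the 74 terms equals 1: S = 74

S = 74


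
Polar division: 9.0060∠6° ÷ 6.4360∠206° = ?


r = 9.0060 / 6.4360 = 1.3993
theta = 6° - 206° = -200° = 160° (mod 360)

1.3993 cis(160°)


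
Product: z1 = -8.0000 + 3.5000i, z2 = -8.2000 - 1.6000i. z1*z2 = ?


Real = -8*(-8.2) - 3.5*(-1.6) = 65.6 - (-5.6) = 71.2
Imag = -8*(-1.6) - (8.2)*3.5 = 12.8 - (28.7) = -15.9

71.2000 - 15.9000i


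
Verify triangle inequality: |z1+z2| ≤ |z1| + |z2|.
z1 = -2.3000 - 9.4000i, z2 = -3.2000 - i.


|z1| = sqrt((-2.3)^2 + (-9.4)^2) = sqrt(93.65) = 9.6773
|z2| = sqrt((-3.2)^2 + (-1)^2) = sqrt(11.24) = 3.3526
z1+z2 = -5.5000 - 10.4000i
|z1+z2| = sqrt(138.41) = 11.7648
|z1|+|z2| = 9.6773 + 3.3526 = 13.0299

|z1+z2| = 11.7648 ≤ |z1|+|z2| = 13.0299 (verified)


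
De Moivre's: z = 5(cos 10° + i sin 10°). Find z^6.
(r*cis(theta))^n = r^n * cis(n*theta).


r^6 = 5^6 = 15625
n*theta = 6*10° = 60° = 60° (mod 360)
a = 15625*cos(60°) = 7812.5000
b = 15625*sin(60°) = 13531.6469

15625 cis(60°) = 7812.5000 + 13531.6469i


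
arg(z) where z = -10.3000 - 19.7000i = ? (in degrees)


Re = -10.3, Im = -19.7
arg = atan2(-19.7, -10.3) = -117.6025 degrees

arg(z) = -117.6025 degrees


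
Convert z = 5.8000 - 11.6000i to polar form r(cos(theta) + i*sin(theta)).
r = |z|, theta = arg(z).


r = sqrt(33.64+134.56) = sqrt(168.2) = 12.9692
theta = atan2(-11.6, 5.8) = -63.4349 degrees

r = 12.9692, theta = -63.4349 degrees


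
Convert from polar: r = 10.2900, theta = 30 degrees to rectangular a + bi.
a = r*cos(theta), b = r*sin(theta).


a = 10.2900*cos(30°) = 10.2900*0.86603 = 8.9114
b = 10.2900*sin(30°) = 10.2900*0.5 = 5.1450

8.9114 + 5.1450i


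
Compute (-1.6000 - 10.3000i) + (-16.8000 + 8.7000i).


Real: -1.6 - 16.8 = -18.4
Imag: -10.3 + 8.7 = -1.6

-18.4000 - 1.6000i


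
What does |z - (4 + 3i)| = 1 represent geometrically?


|z - z0| = r is a circle with center z0 and radius r.
Center = (4, 3), radius = 1

Circle with center (4, 3) and radius 1


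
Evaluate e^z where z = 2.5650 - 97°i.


e^2.5650 = 13.0007
cos(-97°) = -0.12187
sin(-97°) = -0.99255
Real = 13.0007*(-0.12187) = -1.5844
Imag = 13.0007*(-0.99255) = -12.9038

-1.5844 - 12.9038i


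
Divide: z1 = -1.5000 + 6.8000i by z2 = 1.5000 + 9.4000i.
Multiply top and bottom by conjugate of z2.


Conjugate of z2 = 1.5000 - 9.4000i
Numerator: (-1.5000 + 6.8000i)(1.5000 - 9.4000i) = 61.6700 + 24.3000i
Denominator: 1.5^2 + 9.4^2 = 90.61
Result = (61.6700 + 24.3000i)/90.61

0.6806 + 0.2682i


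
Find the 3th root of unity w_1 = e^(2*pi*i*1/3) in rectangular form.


Angle = 360*1/3 = 120°
a = cos(120°) = -0.5000
b = sin(120°) = 0.8660

-0.5000 + 0.8660i


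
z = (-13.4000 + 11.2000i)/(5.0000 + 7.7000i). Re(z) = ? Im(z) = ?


Multiply by conjugate: (-13.4000 + 11.2000i)(5.0000 - 7.7000i) / (5^2 + 7.7^2)
Numerator real = -13.4*5 + 11.2*7.7 = 19.24
Numerator imag = 11.2*5 - (-13.4)*7.7 = 159.18
Denominator = 84.29
Re(z) = 19.24/84.29 = 0.2283
Im(z) = 159.18/84.29 = 1.8885

Re(z) = 0.2283, Im(z) = 1.8885


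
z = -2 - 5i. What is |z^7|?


|z| = sqrt(4+25) = sqrt(29) = 5.3852
|z^7| = |z|^7 = (sqrt(29))^7 = 29^3 * sqrt(29) = 24389*sqrt(29)

|z^7| = 24389*sqrt(29) ≈ 131338.7845


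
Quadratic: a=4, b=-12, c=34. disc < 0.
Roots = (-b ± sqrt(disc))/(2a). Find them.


disc = (-12)^2 - 4*4*34 = 144 - 544 = -400
sqrt(|disc|) = sqrt(400) = 20.0000
Real part = 12/(2*4) = 1.5000
Imag part = 20.0000/(2*4) = 2.5000

1.5000 ± 2.5000i


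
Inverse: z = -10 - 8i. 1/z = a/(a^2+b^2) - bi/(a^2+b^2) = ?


|z|^2 = 100+64 = 164
1/z = (-10 + 8i)/164

1/z = -0.0610 + 0.0488i


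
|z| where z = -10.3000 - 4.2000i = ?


|z| = sqrt((-10.3)^2 + (-4.2)^2) = sqrt(106.09 + 17.64) = sqrt(123.73) = 11.1234

|z| = 11.1234


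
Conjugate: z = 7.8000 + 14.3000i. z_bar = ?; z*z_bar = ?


z_bar = 7.8000 - 14.3000i
z*z_bar = 7.8^2 + 14.3^2 = 60.84 + 204.49 = 265.33

z_bar = 7.8000 - 14.3000i, z*z_bar = 265.33


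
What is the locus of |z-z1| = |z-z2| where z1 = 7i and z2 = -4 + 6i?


Equal distances means the locus is the perpendicular bisector of z1 and z2.
Midpoint = ((0+(-4))/2, (7+6)/2) = (-2.0000, 6.5000)

Perpendicular bisector through (-2.0000, 6.5000)


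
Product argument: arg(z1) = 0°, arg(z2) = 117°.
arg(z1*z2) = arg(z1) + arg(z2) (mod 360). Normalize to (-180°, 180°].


arg(z1*z2) = 0° + 117° = 117°
Normalized to (-180°, 180°]: 117°

117°


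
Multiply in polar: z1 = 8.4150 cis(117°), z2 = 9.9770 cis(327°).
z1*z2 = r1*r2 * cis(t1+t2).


r = 8.4150 * 9.9770 = 83.9565
theta = 117° + 327° = 444° = 84° (mod 360)

83.9565 cis(84°)


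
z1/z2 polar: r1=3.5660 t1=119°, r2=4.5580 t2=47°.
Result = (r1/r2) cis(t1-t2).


r = 3.5660 / 4.5580 = 0.7824
theta = 119° - 47° = 72° = 72° (mod 360)

0.7824 cis(72°)


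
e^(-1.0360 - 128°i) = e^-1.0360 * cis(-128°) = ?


e^-1.0360 = 0.35487
cos(-128°) = -0.6157
sin(-128°) = -0.788
Real = 0.35487*(-0.6157) = -0.2185
Imag = 0.35487*(-0.788) = -0.2796

-0.2185 - 0.2796i


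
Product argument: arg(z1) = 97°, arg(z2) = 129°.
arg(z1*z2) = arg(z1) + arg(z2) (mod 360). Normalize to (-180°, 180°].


arg(z1*z2) = 97° + 129° = 226°
Normalized to (-180°, 180°]: -134°

-134°


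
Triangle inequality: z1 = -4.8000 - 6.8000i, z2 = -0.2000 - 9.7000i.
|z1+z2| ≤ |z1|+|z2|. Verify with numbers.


|z1| = sqrt((-4.8)^2 + (-6.8)^2) = sqrt(69.28) = 8.3235
|z2| = sqrt((-0.2)^2 + (-9.7)^2) = sqrt(94.13) = 9.7021
z1+z2 = -5.0000 - 16.5000i
|z1+z2| = sqrt(297.25) = 17.2409
|z1|+|z2| = 8.3235 + 9.7021 = 18.0256

|z1+z2| = 17.2409 ≤ |z1|+|z2| = 18.0256 (verified)


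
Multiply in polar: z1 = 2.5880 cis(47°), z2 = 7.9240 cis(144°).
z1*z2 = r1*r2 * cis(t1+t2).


r = 2.5880 * 7.9240 = 20.5073
theta = 47° + 144° = 191° = 191° (mod 360)

20.5073 cis(191°)


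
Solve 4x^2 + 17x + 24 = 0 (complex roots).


disc = 17^2 - 4*4*24 = 289 - 384 = -95
sqrt(|disc|) = sqrt(95) = 9.7468
Real part = -17/(2*4) = -2.1250
Imag part = 9.7468/(2*4) = 1.2183

-2.1250 ± 1.2183i


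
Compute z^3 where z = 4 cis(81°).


r^3 = 4^3 = 64
n*theta = 3*81° = 243° = 243° (mod 360)
a = 64*cos(243°) = -29.0554
b = 64*sin(243°) = -57.0244

64 cis(243°) = -29.0554 - 57.0244i


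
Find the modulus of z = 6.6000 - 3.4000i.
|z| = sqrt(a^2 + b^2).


|z| = sqrt(6.6^2 + (-3.4)^2) = sqrt(43.56 + 11.56) = sqrt(55.12) = 7.4243

|z| = 7.4243


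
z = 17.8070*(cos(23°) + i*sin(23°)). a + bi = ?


a = 17.8070*cos(23°) = 17.8070*0.920505 = 16.3914
b = 17.8070*sin(23°) = 17.8070*0.39073 = 6.9577

16.3914 + 6.9577i


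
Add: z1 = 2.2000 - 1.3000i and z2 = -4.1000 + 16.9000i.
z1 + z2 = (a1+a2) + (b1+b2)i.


Real: 2.2 - 4.1 = -1.9
Imag: -1.3 + 16.9 = 15.6

-1.9000 + 15.6000i


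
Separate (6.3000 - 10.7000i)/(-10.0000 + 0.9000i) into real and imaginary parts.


Multiply by conjugate: (6.3000 - 10.7000i)(-10.0000 - 0.9000i) / ((-10)^2 + 0.9^2)
Numerator real = 6.3*(-10) - (10.7)*0.9 = -72.63
Numerator imag = -10.7*(-10) - 6.3*0.9 = 101.33
Denominator = 100.81
Re(z) = -72.63/100.81 = -0.7205
Im(z) = 101.33/100.81 = 1.0052

Re(z) = -0.7205, Im(z) = 1.0052


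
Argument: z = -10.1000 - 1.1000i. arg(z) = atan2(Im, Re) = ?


Re = -10.1, Im = -1.1
arg = atan2(-1.1, -10.1) = -173.7844 degrees

arg(z) = -173.7844 degrees


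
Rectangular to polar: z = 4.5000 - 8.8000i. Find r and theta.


r = sqrt(20.25+77.44) = sqrt(97.69) = 9.8838
theta = atan2(-8.8, 4.5) = -62.9164 degrees

r = 9.8838, theta = -62.9164 degrees


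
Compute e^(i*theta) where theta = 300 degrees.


cos(300°) = 0.5000
sin(300°) = -0.8660

e^(i*300°) = 0.5000 - 0.8660i


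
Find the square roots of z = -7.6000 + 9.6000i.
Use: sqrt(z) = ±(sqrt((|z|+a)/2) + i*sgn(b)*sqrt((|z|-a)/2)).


|z| = sqrt(57.76+92.16) = 12.2442
sqrt((|z|+a)/2) = sqrt((12.2442+(-7.6))/2) = sqrt(2.3221) = 1.5238
sqrt((|z|-a)/2) = sqrt((12.2442-(-7.6))/2) = sqrt(9.9221) = 3.1499

±(1.5238 + 3.1499i) i.e. 1.5238 + 3.1499i and -1.5238 - 3.1499i


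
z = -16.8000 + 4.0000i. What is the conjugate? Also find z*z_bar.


z_bar = -16.8000 - 4.0000i
z*z_bar = (-16.8)^2 + 4^2 = 282.24 + 16 = 298.24

z_bar = -16.8000 - 4.0000i, z*z_bar = 298.24


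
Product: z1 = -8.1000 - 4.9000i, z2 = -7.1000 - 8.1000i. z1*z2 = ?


Real = -8.1*(-7.1) - (-4.9)*(-8.1) = 57.51 - 39.69 = 17.82
Imag = -8.1*(-8.1) - (7.1)*(-4.9) = 65.61 + 34.79 = 100.4

17.8200 + 100.4000i


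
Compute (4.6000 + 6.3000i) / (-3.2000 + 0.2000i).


Conjugate of z2 = -3.2000 - 0.2000i
Numerator: (4.6000 + 6.3000i)(-3.2000 - 0.2000i) = -13.4600 - 21.0800i
Denominator: (-3.2)^2 + 0.2^2 = 10.28
Result = (-13.4600 - 21.0800i)/10.28

-1.3093 - 2.0506i


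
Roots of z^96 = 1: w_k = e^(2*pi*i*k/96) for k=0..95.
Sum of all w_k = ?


The sum of all 96th roots of unity is 0.
Geometric series: (1 - w^96)/(1 - w) = (1-1)/(1-w) = 0 since w^96 = 1, w ≠ 1.
Alternatively: coefficient of z^95 in z^96 - 1 is 0.

0


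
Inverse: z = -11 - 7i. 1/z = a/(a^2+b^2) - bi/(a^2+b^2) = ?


|z|^2 = 121+49 = 170
1/z = (-11 + 7i)/170

1/z = -0.0647 + 0.0412i


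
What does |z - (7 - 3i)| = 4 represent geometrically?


|z - z0| = r is a circle with center z0 and radius r.
Center = (7, -3), radius = 4

Circle with center (7, -3) and radius 4


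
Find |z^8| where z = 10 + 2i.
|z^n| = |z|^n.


|z| = sqrt(100+4) = sqrt(104) = 10.1980
|z^8| = |z|^8 = (sqrt(104))^8 = 104^4 = 116985856

|z^8| = 116985856


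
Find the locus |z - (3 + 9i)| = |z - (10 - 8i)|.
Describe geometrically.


Equal distances means the locus is the perpendicular bisector of z1 and z2.
Midpoint = ((3+10)/2, (9+(-8))/2) = (6.5000, 0.5000)

Perpendicular bisector through (6.5000, 0.5000)


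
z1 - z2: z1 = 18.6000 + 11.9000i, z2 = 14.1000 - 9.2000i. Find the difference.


Real: 18.6 - 14.1 = 4.5
Imag: 11.9 + 9.2 = 21.1

4.5000 + 21.1000i


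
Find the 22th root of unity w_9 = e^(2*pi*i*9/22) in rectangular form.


Angle = 360*9/22 = 147.2727°
a = cos(147.2727°) = -0.8413
b = sin(147.2727°) = 0.5406

-0.8413 + 0.5406i


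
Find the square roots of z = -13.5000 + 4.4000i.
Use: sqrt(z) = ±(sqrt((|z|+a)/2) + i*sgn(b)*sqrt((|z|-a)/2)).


|z| = sqrt(182.25+19.36) = 14.1989
sqrt((|z|+a)/2) = sqrt((14.1989+(-13.5))/2) = sqrt(0.3495) = 0.5912
sqrt((|z|-a)/2) = sqrt((14.1989-(-13.5))/2) = sqrt(13.8495) = 3.7215

±(0.5912 + 3.7215i) i.e. 0.5912 + 3.7215i and -0.5912 - 3.7215i


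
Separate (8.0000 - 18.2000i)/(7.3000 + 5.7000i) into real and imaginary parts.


Multiply by conjugate: (8.0000 - 18.2000i)(7.3000 - 5.7000i) / (7.3^2 + 5.7^2)
Numerator real = 8*7.3 - (18.2)*5.7 = -45.34
Numerator imag = -18.2*7.3 - 8*5.7 = -178.46
Denominator = 85.78
Re(z) = -45.34/85.78 = -0.5286
Im(z) = -178.46/85.78 = -2.0804

Re(z) = -0.5286, Im(z) = -2.0804


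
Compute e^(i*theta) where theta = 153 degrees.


cos(153°) = -0.8910
sin(153°) = 0.4540

e^(i*153°) = -0.8910 + 0.4540i


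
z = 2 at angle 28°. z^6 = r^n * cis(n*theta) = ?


r^6 = 2^6 = 64
n*theta = 6*28° = 168° = 168° (mod 360)
a = 64*cos(168°) = -62.6014
b = 64*sin(168°) = 13.3063

64 cis(168°) = -62.6014 + 13.3063i


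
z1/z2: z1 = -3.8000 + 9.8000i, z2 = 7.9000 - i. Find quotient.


Conjugate of z2 = 7.9000 + i
Numerator: (-3.8000 + 9.8000i)(7.9000 + i) = -39.8200 + 73.6200i
Denominator: 7.9^2 + (-1)^2 = 63.41
Result = (-39.8200 + 73.6200i)/63.41

-0.6280 + 1.1610i


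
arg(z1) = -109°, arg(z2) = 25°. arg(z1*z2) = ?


arg(z1*z2) = -109° + 25° = -84°
Normalized to (-180°, 180°]: -84°

-84°


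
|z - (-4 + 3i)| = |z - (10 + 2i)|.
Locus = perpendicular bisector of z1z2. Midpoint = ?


Equal distances means the locus is the perpendicular bisector of z1 and z2.
Midpoint = ((-4+10)/2, (3+2)/2) = (3.0000, 2.5000)

Perpendicular bisector through (3.0000, 2.5000)


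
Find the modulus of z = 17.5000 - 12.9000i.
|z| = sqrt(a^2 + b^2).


|z| = sqrt(17.5^2 + (-12.9)^2) = sqrt(306.25 + 166.41) = sqrt(472.66) = 21.7407

|z| = 21.7407


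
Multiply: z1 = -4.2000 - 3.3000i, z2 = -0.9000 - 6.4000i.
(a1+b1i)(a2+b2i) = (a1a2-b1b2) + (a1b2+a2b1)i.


Real = -4.2*(-0.9) - (-3.3)*(-6.4) = 3.78 - 21.12 = -17.34
Imag = -4.2*(-6.4) - (0.9)*(-3.3) = 26.88 + 2.97 = 29.85

-17.3400 + 29.8500i


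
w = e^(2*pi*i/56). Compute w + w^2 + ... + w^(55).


With w = e^(2*pi*i/56), all 56 of the 56th roots of unity w^0 = 1, w, ..., w^(55) sum to 0: 1 + w + ... + w^(55) = (1 - w^56)/(1 - w) = 0 since w^56 = 1, w ≠ 1.
Removing the root 1: w + w^2 + ... + w^(55) = 0 - 1 = -1

Sum = -1


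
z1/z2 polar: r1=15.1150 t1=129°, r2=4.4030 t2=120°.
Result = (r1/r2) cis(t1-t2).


r = 15.1150 / 4.4030 = 3.4329
theta = 129° - 120° = 9° = 9° (mod 360)

3.4329 cis(9°)


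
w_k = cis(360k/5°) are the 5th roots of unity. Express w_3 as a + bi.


Angle = 360*3/5 = 216°
a = cos(216°) = -0.8090
b = sin(216°) = -0.5878

-0.8090 - 0.5878i


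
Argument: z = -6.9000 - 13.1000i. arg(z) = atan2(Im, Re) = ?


Re = -6.9, Im = -13.1
arg = atan2(-13.1, -6.9) = -117.7766 degrees

arg(z) = -117.7766 degrees


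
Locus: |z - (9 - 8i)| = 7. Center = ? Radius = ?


|z - z0| = r is a circle with center z0 and radius r.
Center = (9, -8), radius = 7

Circle with center (9, -8) and radius 7


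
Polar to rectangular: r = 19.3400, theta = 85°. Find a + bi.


a = 19.3400*cos(85°) = 19.3400*0.087156 = 1.6856
b = 19.3400*sin(85°) = 19.3400*0.996195 = 19.2664

1.6856 + 19.2664i


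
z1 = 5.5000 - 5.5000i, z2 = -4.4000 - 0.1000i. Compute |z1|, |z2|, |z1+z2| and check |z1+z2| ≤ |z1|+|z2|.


|z1| = sqrt(5.5^2 + (-5.5)^2) = sqrt(60.5) = 7.7782
|z2| = sqrt((-4.4)^2 + (-0.1)^2) = sqrt(19.37) = 4.4011
z1+z2 = 1.1000 - 5.6000i
|z1+z2| = sqrt(32.57) = 5.7070
|z1|+|z2| = 7.7782 + 4.4011 = 12.1793

|z1+z2| = 5.7070 ≤ |z1|+|z2| = 12.1793 (verified)


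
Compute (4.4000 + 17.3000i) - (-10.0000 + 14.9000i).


Real: 4.4 + 10 = 14.4
Imag: 17.3 - 14.9 = 2.4

14.4000 + 2.4000i


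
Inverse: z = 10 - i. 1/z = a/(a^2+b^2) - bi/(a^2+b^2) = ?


|z|^2 = 100+1 = 101
1/z = (10 + 1i)/101

1/z = 0.0990 + 0.0099i


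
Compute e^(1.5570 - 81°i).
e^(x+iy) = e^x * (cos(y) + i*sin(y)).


e^1.5570 = 4.7446
cos(-81°) = 0.15643
sin(-81°) = -0.9877
Real = 4.7446*0.15643 = 0.7422
Imag = 4.7446*(-0.9877) = -4.6862

0.7422 - 4.6862i


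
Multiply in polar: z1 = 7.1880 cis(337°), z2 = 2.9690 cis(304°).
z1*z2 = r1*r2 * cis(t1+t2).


r = 7.1880 * 2.9690 = 21.3412
theta = 337° + 304° = 641° = 281° (mod 360)

21.3412 cis(281°)


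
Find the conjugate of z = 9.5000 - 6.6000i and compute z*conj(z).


z_bar = 9.5000 + 6.6000i
z*z_bar = 9.5^2 + (-6.6)^2 = 90.25 + 43.56 = 133.81

z_bar = 9.5000 + 6.6000i, z*z_bar = 133.81


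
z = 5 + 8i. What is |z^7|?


|z| = sqrt(25+64) = sqrt(89) = 9.4340
|z^7| = |z|^7 = (sqrt(89))^7 = 89^3 * sqrt(89) = 704969*sqrt(89)

|z^7| = 704969*sqrt(89) ≈ 6650664.2447


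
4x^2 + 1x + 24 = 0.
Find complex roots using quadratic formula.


disc = 1^2 - 4*4*24 = 1 - 384 = -383
sqrt(|disc|) = sqrt(383) = 19.5704
Real part = -1/(2*4) = -0.1250
Imag part = 19.5704/(2*4) = 2.4463

-0.1250 ± 2.4463i


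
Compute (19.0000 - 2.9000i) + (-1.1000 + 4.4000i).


Real: 19 - 1.1 = 17.9
Imag: -2.9 + 4.4 = 1.5

17.9000 + 1.5000i


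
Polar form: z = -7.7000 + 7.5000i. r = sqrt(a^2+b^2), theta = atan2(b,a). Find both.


r = sqrt(59.29+56.25) = sqrt(115.54) = 10.7490
theta = atan2(7.5, -7.7) = 135.7538 degrees

r = 10.7490, theta = 135.7538 degrees


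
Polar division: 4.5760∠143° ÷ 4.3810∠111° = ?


r = 4.5760 / 4.3810 = 1.0445
theta = 143° - 111° = 32° = 32° (mod 360)

1.0445 cis(32°)


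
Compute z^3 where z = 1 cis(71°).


r^3 = 1^3 = 1
n*theta = 3*71° = 213° = 213° (mod 360)
a = 1*cos(213°) = -0.8387
b = 1*sin(213°) = -0.5446

1 cis(213°) = -0.8387 - 0.5446i


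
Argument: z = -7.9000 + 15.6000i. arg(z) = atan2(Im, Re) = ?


Re = -7.9, Im = 15.6
arg = atan2(15.6, -7.9) = 116.8581 degrees

arg(z) = 116.8581 degrees


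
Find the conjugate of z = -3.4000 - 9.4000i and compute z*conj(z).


z_bar = -3.4000 + 9.4000i
z*z_bar = (-3.4)^2 + (-9.4)^2 = 11.56 + 88.36 = 99.92

z_bar = -3.4000 + 9.4000i, z*z_bar = 99.92


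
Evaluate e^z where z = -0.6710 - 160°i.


e^-0.6710 = 0.5112
cos(-160°) = -0.9397
sin(-160°) = -0.342
Real = 0.5112*(-0.9397) = -0.4804
Imag = 0.5112*(-0.342) = -0.1748

-0.4804 - 0.1748i


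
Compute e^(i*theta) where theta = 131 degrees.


cos(131°) = -0.6561
sin(131°) = 0.7547

e^(i*131°) = -0.6561 + 0.7547i


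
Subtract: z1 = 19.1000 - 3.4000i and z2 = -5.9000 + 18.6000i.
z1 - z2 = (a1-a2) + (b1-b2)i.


Real: 19.1 + 5.9 = 25
Imag: -3.4 - 18.6 = -22

25.0000 - 22.0000i


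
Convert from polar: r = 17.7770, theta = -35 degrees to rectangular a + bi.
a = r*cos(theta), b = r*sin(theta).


a = 17.7770*cos(-35°) = 17.7770*0.819152 = 14.5621
b = 17.7770*sin(-35°) = 17.7770*(-0.57358) = -10.1965

14.5621 - 10.1965i


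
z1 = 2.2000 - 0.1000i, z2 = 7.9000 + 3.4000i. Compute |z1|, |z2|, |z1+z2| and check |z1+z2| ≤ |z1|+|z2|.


|z1| = sqrt(2.2^2 + (-0.1)^2) = sqrt(4.85) = 2.2023
|z2| = sqrt(7.9^2 + 3.4^2) = sqrt(73.97) = 8.6006
z1+z2 = 10.1000 + 3.3000i
|z1+z2| = sqrt(112.9) = 10.6254
|z1|+|z2| = 2.2023 + 8.6006 = 10.8029

|z1+z2| = 10.6254 ≤ |z1|+|z2| = 10.8029 (verified)


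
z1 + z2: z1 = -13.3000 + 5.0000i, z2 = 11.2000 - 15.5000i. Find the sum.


Real: -13.3 + 11.2 = -2.1
Imag: 5 - 15.5 = -10.5

-2.1000 - 10.5000i


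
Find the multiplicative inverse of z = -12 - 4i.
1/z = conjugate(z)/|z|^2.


|z|^2 = 144+16 = 160
1/z = (-12 + 4i)/160

1/z = -0.0750 + 0.0250i


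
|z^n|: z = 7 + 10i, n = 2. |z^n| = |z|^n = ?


|z| = sqrt(49+100) = sqrt(149) = 12.2066
|z^2| = |z|^2 = (sqrt(149))^2 = 149

|z^2| = 149


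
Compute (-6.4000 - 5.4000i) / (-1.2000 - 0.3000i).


Conjugate of z2 = -1.2000 + 0.3000i
Numerator: (-6.4000 - 5.4000i)(-1.2000 + 0.3000i) = 9.3000 + 4.5600i
Denominator: (-1.2)^2 + (-0.3)^2 = 1.53
Result = (9.3000 + 4.5600i)/1.53

6.0784 + 2.9804i


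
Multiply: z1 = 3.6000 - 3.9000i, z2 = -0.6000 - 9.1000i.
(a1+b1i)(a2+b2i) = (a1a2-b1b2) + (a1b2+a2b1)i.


Real = 3.6*(-0.6) - (-3.9)*(-9.1) = -2.16 - 35.49 = -37.65
Imag = 3.6*(-9.1) - (0.6)*(-3.9) = -32.76 + 2.34 = -30.42

-37.6500 - 30.4200i


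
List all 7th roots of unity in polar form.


The 7th roots of unity are cis(360k/7°) for k=0..6
Angle step = 360/7 = 51.4286°
Primitive root: cis(51.4286°)
Primitive root = 0.6235 + 0.7818i

7 roots at angles: 0°, 51.4286°, 102.8571°, 154.2857°, 205.7143°, 257.1429°, 308.5714°


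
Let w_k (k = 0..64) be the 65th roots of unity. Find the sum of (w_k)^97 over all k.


The roots are w_k = w^k with w = e^(2*pi*i/65), and (w^k)^97 = (w^97)^k.
So S = 1 + u + u^2 + ... + u^(64) with u = w^97.
97 = 1*65 + 32, so 97 is not a multiple of 65: u = (w^65)^1 * w^32 = w^32 ≠ 1 (w is a primitive 65th root), while u^65 = (w^65)^97 = 1.
Geometric series: S = (1 - u^65)/(1 - u) = (1 - 1)/(1 - u) = 0

S = 0


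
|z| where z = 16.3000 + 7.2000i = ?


|z| = sqrt(16.3^2 + 7.2^2) = sqrt(265.69 + 51.84) = sqrt(317.53) = 17.8194

|z| = 17.8194


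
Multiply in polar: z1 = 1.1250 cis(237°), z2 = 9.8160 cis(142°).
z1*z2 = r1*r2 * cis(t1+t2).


r = 1.1250 * 9.8160 = 11.0430
theta = 237° + 142° = 379° = 19° (mod 360)

11.0430 cis(19°)


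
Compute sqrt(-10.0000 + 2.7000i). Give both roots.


|z| = sqrt(100+7.29) = 10.3581
sqrt((|z|+a)/2) = sqrt((10.3581+(-10))/2) = sqrt(0.1790) = 0.4231
sqrt((|z|-a)/2) = sqrt((10.3581-(-10))/2) = sqrt(10.1790) = 3.1905

±(0.4231 + 3.1905i) i.e. 0.4231 + 3.1905i and -0.4231 - 3.1905i


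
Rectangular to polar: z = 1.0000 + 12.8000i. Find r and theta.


r = sqrt(1+163.84) = sqrt(164.84) = 12.8390
theta = atan2(12.8, 1) = 85.5328 degrees

r = 12.8390, theta = 85.5328 degrees


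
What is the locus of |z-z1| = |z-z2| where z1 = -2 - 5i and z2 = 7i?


Equal distances means the locus is the perpendicular bisector of z1 and z2.
Midpoint = ((-2+0)/2, (-5+7)/2) = (-1.0000, 1.0000)

Perpendicular bisector through (-1.0000, 1.0000)


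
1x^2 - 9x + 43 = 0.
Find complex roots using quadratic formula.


disc = (-9)^2 - 4*1*43 = 81 - 172 = -91
sqrt(|disc|) = sqrt(91) = 9.5394
Real part = 9/(2*1) = 4.5000
Imag part = 9.5394/(2*1) = 4.7697

4.5000 ± 4.7697i


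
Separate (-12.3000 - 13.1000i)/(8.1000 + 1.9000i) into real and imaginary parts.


Multiply by conjugate: (-12.3000 - 13.1000i)(8.1000 - 1.9000i) / (8.1^2 + 1.9^2)
Numerator real = -12.3*8.1 - (13.1)*1.9 = -124.52
Numerator imag = -13.1*8.1 - (-12.3)*1.9 = -82.74
Denominator = 69.22
Re(z) = -124.52/69.22 = -1.7989
Im(z) = -82.74/69.22 = -1.1953

Re(z) = -1.7989, Im(z) = -1.1953


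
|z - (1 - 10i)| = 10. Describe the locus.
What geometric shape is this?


|z - z0| = r is a circle with center z0 and radius r.
Center = (1, -10), radius = 10

Circle with center (1, -10) and radius 10


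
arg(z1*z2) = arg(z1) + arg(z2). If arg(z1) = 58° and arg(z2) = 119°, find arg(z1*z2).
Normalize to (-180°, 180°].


arg(z1*z2) = 58° + 119° = 177°
Normalized to (-180°, 180°]: 177°

177°


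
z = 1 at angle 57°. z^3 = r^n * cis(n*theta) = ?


r^3 = 1^3 = 1
n*theta = 3*57° = 171° = 171° (mod 360)
a = 1*cos(171°) = -0.9877
b = 1*sin(171°) = 0.1564

1 cis(171°) = -0.9877 + 0.1564i


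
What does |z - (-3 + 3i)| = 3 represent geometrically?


|z - z0| = r is a circle with center z0 and radius r.
Center = (-3, 3), radius = 3

Circle with center (-3, 3) and radius 3


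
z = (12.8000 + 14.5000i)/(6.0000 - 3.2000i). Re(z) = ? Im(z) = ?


Multiply by conjugate: (12.8000 + 14.5000i)(6.0000 + 3.2000i) / (6^2 + (-3.2)^2)
Numerator real = 12.8*6 + 14.5*(-3.2) = 30.4
Numerator imag = 14.5*6 - 12.8*(-3.2) = 127.96
Denominator = 46.24
Re(z) = 30.4/46.24 = 0.6574
Im(z) = 127.96/46.24 = 2.7673

Re(z) = 0.6574, Im(z) = 2.7673


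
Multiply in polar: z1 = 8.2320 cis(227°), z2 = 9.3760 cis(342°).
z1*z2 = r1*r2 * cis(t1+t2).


r = 8.2320 * 9.3760 = 77.1832
theta = 227° + 342° = 569° = 209° (mod 360)

77.1832 cis(209°)


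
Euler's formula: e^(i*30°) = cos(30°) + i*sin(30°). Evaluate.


cos(30°) = 0.8660
sin(30°) = 0.5000

e^(i*30°) = 0.8660 + 0.5000i


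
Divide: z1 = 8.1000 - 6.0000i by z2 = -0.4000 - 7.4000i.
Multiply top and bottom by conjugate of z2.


Conjugate of z2 = -0.4000 + 7.4000i
Numerator: (8.1000 - 6.0000i)(-0.4000 + 7.4000i) = 41.1600 + 62.3400i
Denominator: (-0.4)^2 + (-7.4)^2 = 54.92
Result = (41.1600 + 62.3400i)/54.92

0.7495 + 1.1351i


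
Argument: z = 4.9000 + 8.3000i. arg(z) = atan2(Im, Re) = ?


Re = 4.9, Im = 8.3
arg = atan2(8.3, 4.9) = 59.4440 degrees

arg(z) = 59.4440 degrees


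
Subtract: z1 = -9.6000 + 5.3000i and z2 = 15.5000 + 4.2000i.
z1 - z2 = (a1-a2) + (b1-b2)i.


Real: -9.6 - 15.5 = -25.1
Imag: 5.3 - 4.2 = 1.1

-25.1000 + 1.1000i


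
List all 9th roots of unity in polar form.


The 9th roots of unity are cis(360k/9°) for k=0..8
Angle step = 360/9 = 40°
Primitive root: cis(40°)
Primitive root = 0.7660 + 0.6428i

9 roots at angles: 0°, 40°, 80°, 120°, 160°, 200°, 240°, 280°, 320°


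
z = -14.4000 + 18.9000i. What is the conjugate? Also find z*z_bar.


z_bar = -14.4000 - 18.9000i
z*z_bar = (-14.4)^2 + 18.9^2 = 207.36 + 357.21 = 564.57

z_bar = -14.4000 - 18.9000i, z*z_bar = 564.57


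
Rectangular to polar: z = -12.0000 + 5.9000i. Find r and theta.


r = sqrt(144+34.81) = sqrt(178.81) = 13.3720
theta = atan2(5.9, -12) = 153.8182 degrees

r = 13.3720, theta = 153.8182 degrees


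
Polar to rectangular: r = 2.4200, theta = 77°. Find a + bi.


a = 2.4200*cos(77°) = 2.4200*0.22495 = 0.5444
b = 2.4200*sin(77°) = 2.4200*0.9744 = 2.3580

0.5444 + 2.3580i


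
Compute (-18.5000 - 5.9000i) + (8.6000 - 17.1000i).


Real: -18.5 + 8.6 = -9.9
Imag: -5.9 - 17.1 = -23

-9.9000 - 23.0000i


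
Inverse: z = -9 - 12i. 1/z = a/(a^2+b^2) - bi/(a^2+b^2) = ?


|z|^2 = 81+144 = 225
1/z = (-9 + 12i)/225

1/z = -0.0400 + 0.0533i


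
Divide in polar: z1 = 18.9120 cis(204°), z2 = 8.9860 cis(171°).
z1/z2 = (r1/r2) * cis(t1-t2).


r = 18.9120 / 8.9860 = 2.1046
theta = 204° - 171° = 33° = 33° (mod 360)

2.1046 cis(33°)


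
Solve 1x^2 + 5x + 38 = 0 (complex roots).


disc = 5^2 - 4*1*38 = 25 - 152 = -127
sqrt(|disc|) = sqrt(127) = 11.2694
Real part = -5/(2*1) = -2.5000
Imag part = 11.2694/(2*1) = 5.6347

-2.5000 ± 5.6347i


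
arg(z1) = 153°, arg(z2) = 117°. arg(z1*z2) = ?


arg(z1*z2) = 153° + 117° = 270°
Normalized to (-180°, 180°]: -90°

-90°


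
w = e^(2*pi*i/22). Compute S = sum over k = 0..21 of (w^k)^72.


The roots are w_k = w^k with w = e^(2*pi*i/22), and (w^k)^72 = (w^72)^k.
So S = 1 + u + u^2 + ... + u^(21) with u = w^72.
72 = 3*22 + 6, so 72 is not a multiple of 22: u = (w^22)^3 * w^6 = w^6 ≠ 1 (w is a primitive 22th root), while u^22 = (w^22)^72 = 1.
Geometric series: S = (1 - u^22)/(1 - u) = (1 - 1)/(1 - u) = 0

S = 0


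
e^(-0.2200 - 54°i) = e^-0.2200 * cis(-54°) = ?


e^-0.2200 = 0.80252
cos(-54°) = 0.5878
sin(-54°) = -0.80902
Real = 0.80252*0.5878 = 0.4717
Imag = 0.80252*(-0.80902) = -0.6493

0.4717 - 0.6493i


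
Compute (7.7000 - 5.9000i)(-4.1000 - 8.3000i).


Real = 7.7*(-4.1) - (-5.9)*(-8.3) = -31.57 - 48.97 = -80.54
Imag = 7.7*(-8.3) - (4.1)*(-5.9) = -63.91 + 24.19 = -39.72

-80.5400 - 39.7200i


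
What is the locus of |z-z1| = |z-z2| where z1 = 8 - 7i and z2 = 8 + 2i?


Equal distances means the locus is the perpendicular bisector of z1 and z2.
Midpoint = ((8+8)/2, (-7+2)/2) = (8.0000, -2.5000)

Perpendicular bisector through (8.0000, -2.5000)


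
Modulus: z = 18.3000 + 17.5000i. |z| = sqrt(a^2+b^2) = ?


|z| = sqrt(18.3^2 + 17.5^2) = sqrt(334.89 + 306.25) = sqrt(641.14) = 25.3207

|z| = 25.3207


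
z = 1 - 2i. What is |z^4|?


|z| = sqrt(1+4) = sqrt(5) = 2.2361
|z^4| = |z|^4 = (sqrt(5))^4 = 5^2 = 25

|z^4| = 25


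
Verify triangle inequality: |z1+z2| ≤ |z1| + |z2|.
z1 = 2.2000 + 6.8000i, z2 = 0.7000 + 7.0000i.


|z1| = sqrt(2.2^2 + 6.8^2) = sqrt(51.08) = 7.1470
|z2| = sqrt(0.7^2 + 7^2) = sqrt(49.49) = 7.0349
z1+z2 = 2.9000 + 13.8000i
|z1+z2| = sqrt(198.85) = 14.1014
|z1|+|z2| = 7.1470 + 7.0349 = 14.1819

|z1+z2| = 14.1014 ≤ |z1|+|z2| = 14.1819 (verified)


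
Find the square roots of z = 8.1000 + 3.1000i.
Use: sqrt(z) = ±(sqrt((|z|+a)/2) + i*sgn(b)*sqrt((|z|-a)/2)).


|z| = sqrt(65.61+9.61) = 8.6729
sqrt((|z|+a)/2) = sqrt((8.6729+8.1)/2) = sqrt(8.3865) = 2.8959
sqrt((|z|-a)/2) = sqrt((8.6729-8.1)/2) = sqrt(0.2865) = 0.5352

±(2.8959 + 0.5352i) i.e. 2.8959 + 0.5352i and -2.8959 - 0.5352i


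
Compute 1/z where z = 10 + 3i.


|z|^2 = 100+9 = 109
1/z = (10 - 3i)/109

1/z = 0.0917 - 0.0275i


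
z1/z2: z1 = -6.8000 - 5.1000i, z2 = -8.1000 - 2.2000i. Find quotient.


Conjugate of z2 = -8.1000 + 2.2000i
Numerator: (-6.8000 - 5.1000i)(-8.1000 + 2.2000i) = 66.3000 + 26.3500i
Denominator: (-8.1)^2 + (-2.2)^2 = 70.45
Result = (66.3000 + 26.3500i)/70.45

0.9411 + 0.3740i


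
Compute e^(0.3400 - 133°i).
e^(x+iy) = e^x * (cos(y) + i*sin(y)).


e^0.3400 = 1.40495
cos(-133°) = -0.682
sin(-133°) = -0.73135
Real = 1.40495*(-0.682) = -0.9582
Imag = 1.40495*(-0.73135) = -1.0275

-0.9582 - 1.0275i


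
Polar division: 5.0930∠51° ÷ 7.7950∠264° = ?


r = 5.0930 / 7.7950 = 0.6534
theta = 51° - 264° = -213° = 147° (mod 360)

0.6534 cis(147°)


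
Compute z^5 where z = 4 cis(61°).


r^5 = 4^5 = 1024
n*theta = 5*61° = 305° = 305° (mod 360)
a = 1024*cos(305°) = 587.3423
b = 1024*sin(305°) = -838.8117

1024 cis(305°) = 587.3423 - 838.8117i


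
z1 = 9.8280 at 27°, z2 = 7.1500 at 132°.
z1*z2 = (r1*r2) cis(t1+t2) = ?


r = 9.8280 * 7.1500 = 70.2702
theta = 27° + 132° = 159° = 159° (mod 360)

70.2702 cis(159°)


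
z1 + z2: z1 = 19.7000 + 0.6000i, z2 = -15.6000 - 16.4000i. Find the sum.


Real: 19.7 - 15.6 = 4.1
Imag: 0.6 - 16.4 = -15.8

4.1000 - 15.8000i


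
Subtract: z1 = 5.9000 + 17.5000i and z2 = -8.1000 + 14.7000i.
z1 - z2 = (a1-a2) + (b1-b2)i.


Real: 5.9 + 8.1 = 14
Imag: 17.5 - 14.7 = 2.8

14.0000 + 2.8000i


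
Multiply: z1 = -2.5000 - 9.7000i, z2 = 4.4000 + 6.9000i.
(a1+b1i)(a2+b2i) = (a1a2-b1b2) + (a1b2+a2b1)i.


Real = -2.5*4.4 - (-9.7)*6.9 = -11 - (-66.93) = 55.93
Imag = -2.5*6.9 + 4.4*(-9.7) = -17.25 - (42.68) = -59.93

55.9300 - 59.9300i


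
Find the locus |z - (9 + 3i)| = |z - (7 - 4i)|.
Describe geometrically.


Equal distances means the locus is the perpendicular bisector of z1 and z2.
Midpoint = ((9+7)/2, (3+(-4))/2) = (8.0000, -0.5000)

Perpendicular bisector through (8.0000, -0.5000)


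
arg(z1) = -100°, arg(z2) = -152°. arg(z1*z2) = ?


arg(z1*z2) = -100° - 152° = -252°
Normalized to (-180°, 180°]: 108°

108°


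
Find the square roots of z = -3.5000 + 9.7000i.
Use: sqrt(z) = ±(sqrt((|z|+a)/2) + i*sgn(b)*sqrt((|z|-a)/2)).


|z| = sqrt(12.25+94.09) = 10.3121
sqrt((|z|+a)/2) = sqrt((10.3121+(-3.5))/2) = sqrt(3.4061) = 1.8456
sqrt((|z|-a)/2) = sqrt((10.3121-(-3.5))/2) = sqrt(6.9061) = 2.6279

±(1.8456 + 2.6279i) i.e. 1.8456 + 2.6279i and -1.8456 - 2.6279i


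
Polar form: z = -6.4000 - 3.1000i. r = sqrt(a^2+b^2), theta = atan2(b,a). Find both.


r = sqrt(40.96+9.61) = sqrt(50.57) = 7.1113
theta = atan2(-3.1, -6.4) = -154.1556 degrees

r = 7.1113, theta = -154.1556 degrees


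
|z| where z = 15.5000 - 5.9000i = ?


|z| = sqrt(15.5^2 + (-5.9)^2) = sqrt(240.25 + 34.81) = sqrt(275.06) = 16.5849

|z| = 16.5849


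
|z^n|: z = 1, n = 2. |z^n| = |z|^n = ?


|z| = sqrt(1+0) = sqrt(1) = 1
|z^2| = |z|^2 = 1^2 = 1

|z^2| = 1


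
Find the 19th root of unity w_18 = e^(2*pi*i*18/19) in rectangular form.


Angle = 360*18/19 = 341.0526°
a = cos(341.0526°) = 0.9458
b = sin(341.0526°) = -0.3247

0.9458 - 0.3247i


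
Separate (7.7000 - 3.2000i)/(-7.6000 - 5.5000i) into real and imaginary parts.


Multiply by conjugate: (7.7000 - 3.2000i)(-7.6000 + 5.5000i) / ((-7.6)^2 + (-5.5)^2)
Numerator real = 7.7*(-7.6) - (3.2)*(-5.5) = -40.92
Numerator imag = -3.2*(-7.6) - 7.7*(-5.5) = 66.67
Denominator = 88.01
Re(z) = -40.92/88.01 = -0.4649
Im(z) = 66.67/88.01 = 0.7575

Re(z) = -0.4649, Im(z) = 0.7575
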